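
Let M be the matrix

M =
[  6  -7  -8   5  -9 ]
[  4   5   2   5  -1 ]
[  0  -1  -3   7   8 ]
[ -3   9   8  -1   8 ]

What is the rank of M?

Row reduce to echelon form.
R2 ← R2 − (2/3)·R1: [0, 29/3, 22/3, 5/3, 5]
R4 ← R4 + (1/2)·R1: [0, 11/2, 4, 3/2, 7/2]
R3 ← R3 + (3/29)·R2: [0, 0, -65/29, 208/29, 247/29]
R4 ← R4 − (33/58)·R2: [0, 0, -5/29, 16/29, 19/29]
R4 ← R4 − (1/13)·R3: [0, 0, 0, 0, 0]
Echelon form has 3 nonzero rows, so rank(M) = 3.

3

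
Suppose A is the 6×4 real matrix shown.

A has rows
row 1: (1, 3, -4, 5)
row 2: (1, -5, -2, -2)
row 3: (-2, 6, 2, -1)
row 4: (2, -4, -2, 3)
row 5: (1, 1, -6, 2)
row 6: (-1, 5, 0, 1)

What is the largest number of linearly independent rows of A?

3

Row reduce to echelon form.
R2 ← R2 − R1: [0, -8, 2, -7]
R3 ← R3 + (2)·R1: [0, 12, -6, 9]
R4 ← R4 − (2)·R1: [0, -10, 6, -7]
R5 ← R5 − R1: [0, -2, -2, -3]
R6 ← R6 + R1: [0, 8, -4, 6]
R3 ← R3 + (3/2)·R2: [0, 0, -3, -3/2]
R4 ← R4 − (5/4)·R2: [0, 0, 7/2, 7/4]
R5 ← R5 − (1/4)·R2: [0, 0, -5/2, -5/4]
R6 ← R6 + R2: [0, 0, -2, -1]
R4 ← R4 + (7/6)·R3: [0, 0, 0, 0]
R5 ← R5 − (5/6)·R3: [0, 0, 0, 0]
R6 ← R6 − (2/3)·R3: [0, 0, 0, 0]
Echelon form has 3 nonzero rows, so rank(A) = 3.
The rank gives the maximum number of linearly independent rows: 3.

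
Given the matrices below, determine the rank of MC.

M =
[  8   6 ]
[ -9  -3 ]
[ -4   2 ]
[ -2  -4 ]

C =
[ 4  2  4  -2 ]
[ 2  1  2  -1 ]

1

First compute MC:
[[ 44,  22,  44, -22],
 [-42, -21, -42,  21],
 [-12,  -6, -12,   6],
 [-16,  -8, -16,   8]]
Now row reduce the product.
R2 ← R2 + (21/22)·R1: [0, 0, 0, 0]
R3 ← R3 + (3/11)·R1: [0, 0, 0, 0]
R4 ← R4 + (4/11)·R1: [0, 0, 0, 0]
1 nonzero row, so rank(MC) = 1.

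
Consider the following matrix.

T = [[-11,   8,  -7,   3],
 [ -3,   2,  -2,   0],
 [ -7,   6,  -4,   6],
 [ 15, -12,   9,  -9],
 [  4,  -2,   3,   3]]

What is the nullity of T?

Row reduce to echelon form.
R2 ← R2 − (3/11)·R1: [0, -2/11, -1/11, -9/11]
R3 ← R3 − (7/11)·R1: [0, 10/11, 5/11, 45/11]
R4 ← R4 + (15/11)·R1: [0, -12/11, -6/11, -54/11]
R5 ← R5 + (4/11)·R1: [0, 10/11, 5/11, 45/11]
R3 ← R3 + (5)·R2: [0, 0, 0, 0]
R4 ← R4 − (6)·R2: [0, 0, 0, 0]
R5 ← R5 + (5)·R2: [0, 0, 0, 0]
2 nonzero rows, so rank(T) = 2.
T has 4 columns; by rank–nullity, nullity = 4 − 2 = 2.

2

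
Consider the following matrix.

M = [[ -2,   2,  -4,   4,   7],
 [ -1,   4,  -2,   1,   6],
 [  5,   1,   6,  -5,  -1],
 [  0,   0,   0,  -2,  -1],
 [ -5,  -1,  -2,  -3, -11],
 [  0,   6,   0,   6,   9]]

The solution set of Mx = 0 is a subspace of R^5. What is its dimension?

1

Row reduce to echelon form.
R2 ← R2 − (1/2)·R1: [0, 3, 0, -1, 5/2]
R3 ← R3 + (5/2)·R1: [0, 6, -4, 5, 33/2]
R5 ← R5 − (5/2)·R1: [0, -6, 8, -13, -57/2]
R3 ← R3 − (2)·R2: [0, 0, -4, 7, 23/2]
R5 ← R5 + (2)·R2: [0, 0, 8, -15, -47/2]
R6 ← R6 − (2)·R2: [0, 0, 0, 8, 4]
R5 ← R5 + (2)·R3: [0, 0, 0, -1, -1/2]
R5 ← R5 − (1/2)·R4: [0, 0, 0, 0, 0]
R6 ← R6 + (4)·R4: [0, 0, 0, 0, 0]
4 nonzero rows, so rank(M) = 4.
M has 5 columns; by rank–nullity, nullity = 5 − 4 = 1.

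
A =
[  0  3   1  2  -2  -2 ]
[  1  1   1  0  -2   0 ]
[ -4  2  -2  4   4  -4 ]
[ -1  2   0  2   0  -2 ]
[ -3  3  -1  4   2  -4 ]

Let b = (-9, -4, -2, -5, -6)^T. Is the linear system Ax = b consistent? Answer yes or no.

yes

Row reduce the augmented matrix [A | b].
Swap R1 ↔ R2
R3 ← R3 + (4)·R1: [0, 6, 2, 4, -4, -4, -18]
R4 ← R4 + R1: [0, 3, 1, 2, -2, -2, -9]
R5 ← R5 + (3)·R1: [0, 6, 2, 4, -4, -4, -18]
R3 ← R3 − (2)·R2: [0, 0, 0, 0, 0, 0, 0]
R4 ← R4 − R2: [0, 0, 0, 0, 0, 0, 0]
R5 ← R5 − (2)·R2: [0, 0, 0, 0, 0, 0, 0]
The echelon form has 2 nonzero rows, and every pivot lies in the first 6 columns, so rank(A) = rank([A|b]) = 2.
The system is consistent.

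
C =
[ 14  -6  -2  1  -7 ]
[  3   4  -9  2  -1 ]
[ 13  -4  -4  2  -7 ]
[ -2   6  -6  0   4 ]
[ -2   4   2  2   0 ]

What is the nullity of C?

Row reduce to echelon form.
R2 ← R2 − (3/14)·R1: [0, 37/7, -60/7, 25/14, 1/2]
R3 ← R3 − (13/14)·R1: [0, 11/7, -15/7, 15/14, -1/2]
R4 ← R4 + (1/7)·R1: [0, 36/7, -44/7, 1/7, 3]
R5 ← R5 + (1/7)·R1: [0, 22/7, 12/7, 15/7, -1]
R3 ← R3 − (11/37)·R2: [0, 0, 15/37, 20/37, -24/37]
R4 ← R4 − (36/37)·R2: [0, 0, 76/37, -59/37, 93/37]
R5 ← R5 − (22/37)·R2: [0, 0, 252/37, 40/37, -48/37]
R4 ← R4 − (76/15)·R3: [0, 0, 0, -13/3, 29/5]
R5 ← R5 − (84/5)·R3: [0, 0, 0, -8, 48/5]
R5 ← R5 − (24/13)·R4: [0, 0, 0, 0, -72/65]
5 nonzero rows, so rank(C) = 5.
C has 5 columns; by rank–nullity, nullity = 5 − 5 = 0.

0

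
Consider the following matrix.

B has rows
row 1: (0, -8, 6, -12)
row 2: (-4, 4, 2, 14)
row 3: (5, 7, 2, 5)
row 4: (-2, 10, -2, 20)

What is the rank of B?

3

Row reduce to echelon form.
Swap R1 ↔ R2
R3 ← R3 + (5/4)·R1: [0, 12, 9/2, 45/2]
R4 ← R4 − (1/2)·R1: [0, 8, -3, 13]
R3 ← R3 + (3/2)·R2: [0, 0, 27/2, 9/2]
R4 ← R4 + R2: [0, 0, 3, 1]
R4 ← R4 − (2/9)·R3: [0, 0, 0, 0]
Echelon form has 3 nonzero rows, so rank(B) = 3.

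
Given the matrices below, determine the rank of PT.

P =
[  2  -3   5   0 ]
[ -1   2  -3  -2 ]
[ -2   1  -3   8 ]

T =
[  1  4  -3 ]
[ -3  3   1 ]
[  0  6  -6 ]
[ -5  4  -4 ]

2

First compute PT:
[[ 11,  29, -39],
 [  3, -24,  31],
 [-45,   9,  -7]]
Now row reduce the product.
R2 ← R2 − (3/11)·R1: [0, -351/11, 458/11]
R3 ← R3 + (45/11)·R1: [0, 1404/11, -1832/11]
R3 ← R3 + (4)·R2: [0, 0, 0]
2 nonzero rows, so rank(PT) = 2.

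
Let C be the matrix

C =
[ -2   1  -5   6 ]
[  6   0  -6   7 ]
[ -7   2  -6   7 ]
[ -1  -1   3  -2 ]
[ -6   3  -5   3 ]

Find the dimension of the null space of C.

1

Row reduce to echelon form.
R2 ← R2 + (3)·R1: [0, 3, -21, 25]
R3 ← R3 − (7/2)·R1: [0, -3/2, 23/2, -14]
R4 ← R4 − (1/2)·R1: [0, -3/2, 11/2, -5]
R5 ← R5 − (3)·R1: [0, 0, 10, -15]
R3 ← R3 + (1/2)·R2: [0, 0, 1, -3/2]
R4 ← R4 + (1/2)·R2: [0, 0, -5, 15/2]
R4 ← R4 + (5)·R3: [0, 0, 0, 0]
R5 ← R5 − (10)·R3: [0, 0, 0, 0]
3 nonzero rows, so rank(C) = 3.
C has 4 columns; by rank–nullity, nullity = 4 − 3 = 1.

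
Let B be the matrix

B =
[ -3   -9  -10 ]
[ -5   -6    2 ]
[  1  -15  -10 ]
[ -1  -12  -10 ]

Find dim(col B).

3

Row reduce to echelon form.
R2 ← R2 − (5/3)·R1: [0, 9, 56/3]
R3 ← R3 + (1/3)·R1: [0, -18, -40/3]
R4 ← R4 − (1/3)·R1: [0, -9, -20/3]
R3 ← R3 + (2)·R2: [0, 0, 24]
R4 ← R4 + R2: [0, 0, 12]
R4 ← R4 − (1/2)·R3: [0, 0, 0]
Echelon form has 3 nonzero rows, so rank(B) = 3.
The column space has dimension equal to the rank: 3.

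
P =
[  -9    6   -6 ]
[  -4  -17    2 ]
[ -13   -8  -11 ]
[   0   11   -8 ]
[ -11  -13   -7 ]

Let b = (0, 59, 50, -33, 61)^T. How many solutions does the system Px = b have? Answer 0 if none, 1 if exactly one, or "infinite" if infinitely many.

Row reduce the augmented matrix [P | b].
R2 ← R2 − (4/9)·R1: [0, -59/3, 14/3, 59]
R3 ← R3 − (13/9)·R1: [0, -50/3, -7/3, 50]
R5 ← R5 − (11/9)·R1: [0, -61/3, 1/3, 61]
R3 ← R3 − (50/59)·R2: [0, 0, -371/59, 0]
R4 ← R4 + (33/59)·R2: [0, 0, -318/59, 0]
R5 ← R5 − (61/59)·R2: [0, 0, -265/59, 0]
R4 ← R4 − (6/7)·R3: [0, 0, 0, 0]
R5 ← R5 − (5/7)·R3: [0, 0, 0, 0]
The echelon form has 3 nonzero rows, and every pivot lies in the first 3 columns, so rank(P) = rank([P|b]) = 3.
The system is consistent.
rank = 3 = number of unknowns, so the solution is unique.

1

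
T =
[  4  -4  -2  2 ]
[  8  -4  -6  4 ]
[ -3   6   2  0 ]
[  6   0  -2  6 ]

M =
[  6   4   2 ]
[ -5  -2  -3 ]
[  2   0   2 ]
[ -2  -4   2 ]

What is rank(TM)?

2

First compute TM:
[[ 36,  16,  20],
 [ 48,  24,  24],
 [-44, -24, -20],
 [ 20,   0,  20]]
Now row reduce the product.
R2 ← R2 − (4/3)·R1: [0, 8/3, -8/3]
R3 ← R3 + (11/9)·R1: [0, -40/9, 40/9]
R4 ← R4 − (5/9)·R1: [0, -80/9, 80/9]
R3 ← R3 + (5/3)·R2: [0, 0, 0]
R4 ← R4 + (10/3)·R2: [0, 0, 0]
2 nonzero rows, so rank(TM) = 2.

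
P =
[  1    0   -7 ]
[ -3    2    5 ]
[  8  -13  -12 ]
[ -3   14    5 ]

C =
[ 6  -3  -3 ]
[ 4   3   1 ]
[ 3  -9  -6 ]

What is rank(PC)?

First compute PC:
[[-15,  60,  39],
 [  5, -30, -19],
 [-40,  45,  35],
 [ 53,   6,  -7]]
Now row reduce the product.
R2 ← R2 + (1/3)·R1: [0, -10, -6]
R3 ← R3 − (8/3)·R1: [0, -115, -69]
R4 ← R4 + (53/15)·R1: [0, 218, 654/5]
R3 ← R3 − (23/2)·R2: [0, 0, 0]
R4 ← R4 + (109/5)·R2: [0, 0, 0]
2 nonzero rows, so rank(PC) = 2.

2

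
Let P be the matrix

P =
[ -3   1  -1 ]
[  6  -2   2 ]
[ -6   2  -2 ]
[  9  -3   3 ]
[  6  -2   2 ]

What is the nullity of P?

Row reduce to echelon form.
R2 ← R2 + (2)·R1: [0, 0, 0]
R3 ← R3 − (2)·R1: [0, 0, 0]
R4 ← R4 + (3)·R1: [0, 0, 0]
R5 ← R5 + (2)·R1: [0, 0, 0]
1 nonzero row, so rank(P) = 1.
P has 3 columns; by rank–nullity, nullity = 3 − 1 = 2.

2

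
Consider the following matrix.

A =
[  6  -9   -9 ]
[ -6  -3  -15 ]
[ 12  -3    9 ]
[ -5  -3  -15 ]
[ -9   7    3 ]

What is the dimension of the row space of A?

3

Row reduce to echelon form.
R2 ← R2 + R1: [0, -12, -24]
R3 ← R3 − (2)·R1: [0, 15, 27]
R4 ← R4 + (5/6)·R1: [0, -21/2, -45/2]
R5 ← R5 + (3/2)·R1: [0, -13/2, -21/2]
R3 ← R3 + (5/4)·R2: [0, 0, -3]
R4 ← R4 − (7/8)·R2: [0, 0, -3/2]
R5 ← R5 − (13/24)·R2: [0, 0, 5/2]
R4 ← R4 − (1/2)·R3: [0, 0, 0]
R5 ← R5 + (5/6)·R3: [0, 0, 0]
Echelon form has 3 nonzero rows, so rank(A) = 3.
The row space has dimension equal to the rank: 3.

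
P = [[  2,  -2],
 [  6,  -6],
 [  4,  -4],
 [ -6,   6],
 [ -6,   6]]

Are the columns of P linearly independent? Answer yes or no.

no

Row reduce P to echelon form.
R2 ← R2 − (3)·R1: [0, 0]
R3 ← R3 − (2)·R1: [0, 0]
R4 ← R4 + (3)·R1: [0, 0]
R5 ← R5 + (3)·R1: [0, 0]
1 pivot among 2 columns.
Only 1 < 2 pivot columns, so the columns are linearly dependent.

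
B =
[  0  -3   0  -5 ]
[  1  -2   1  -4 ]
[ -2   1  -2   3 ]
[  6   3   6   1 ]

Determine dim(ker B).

2

Row reduce to echelon form.
Swap R1 ↔ R2
R3 ← R3 + (2)·R1: [0, -3, 0, -5]
R4 ← R4 − (6)·R1: [0, 15, 0, 25]
R3 ← R3 − R2: [0, 0, 0, 0]
R4 ← R4 + (5)·R2: [0, 0, 0, 0]
2 nonzero rows, so rank(B) = 2.
B has 4 columns; by rank–nullity, nullity = 4 − 2 = 2.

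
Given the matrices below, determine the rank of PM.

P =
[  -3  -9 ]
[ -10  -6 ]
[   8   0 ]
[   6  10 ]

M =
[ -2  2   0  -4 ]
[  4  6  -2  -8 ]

2

First compute PM:
[[-30, -60,  18,  84],
 [ -4, -56,  12,  88],
 [-16,  16,   0, -32],
 [ 28,  72, -20, -104]]
Now row reduce the product.
R2 ← R2 − (2/15)·R1: [0, -48, 48/5, 384/5]
R3 ← R3 − (8/15)·R1: [0, 48, -48/5, -384/5]
R4 ← R4 + (14/15)·R1: [0, 16, -16/5, -128/5]
R3 ← R3 + R2: [0, 0, 0, 0]
R4 ← R4 + (1/3)·R2: [0, 0, 0, 0]
2 nonzero rows, so rank(PM) = 2.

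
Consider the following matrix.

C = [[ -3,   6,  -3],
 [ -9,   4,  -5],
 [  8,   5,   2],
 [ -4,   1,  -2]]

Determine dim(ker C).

Row reduce to echelon form.
R2 ← R2 − (3)·R1: [0, -14, 4]
R3 ← R3 + (8/3)·R1: [0, 21, -6]
R4 ← R4 − (4/3)·R1: [0, -7, 2]
R3 ← R3 + (3/2)·R2: [0, 0, 0]
R4 ← R4 − (1/2)·R2: [0, 0, 0]
2 nonzero rows, so rank(C) = 2.
C has 3 columns; by rank–nullity, nullity = 3 − 2 = 1.

1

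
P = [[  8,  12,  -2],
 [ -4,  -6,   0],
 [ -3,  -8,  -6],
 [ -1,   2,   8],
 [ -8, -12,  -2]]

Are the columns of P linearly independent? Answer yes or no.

Row reduce P to echelon form.
R2 ← R2 + (1/2)·R1: [0, 0, -1]
R3 ← R3 + (3/8)·R1: [0, -7/2, -27/4]
R4 ← R4 + (1/8)·R1: [0, 7/2, 31/4]
R5 ← R5 + R1: [0, 0, -4]
Swap R2 ↔ R3
R4 ← R4 + R2: [0, 0, 1]
R4 ← R4 + R3: [0, 0, 0]
R5 ← R5 − (4)·R3: [0, 0, 0]
3 pivots among 3 columns.
Every column is a pivot column, so the columns are linearly independent.

yes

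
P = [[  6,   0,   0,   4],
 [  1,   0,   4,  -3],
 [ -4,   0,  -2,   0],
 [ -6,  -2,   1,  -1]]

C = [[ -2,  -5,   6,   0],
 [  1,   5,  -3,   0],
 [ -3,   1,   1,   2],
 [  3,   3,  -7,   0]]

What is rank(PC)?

First compute PC:
[[  0, -18,   8,   0],
 [-23, -10,  31,   8],
 [ 14,  18, -26,  -4],
 [  4,  18, -22,   2]]
Now row reduce the product.
Swap R1 ↔ R2
R3 ← R3 + (14/23)·R1: [0, 274/23, -164/23, 20/23]
R4 ← R4 + (4/23)·R1: [0, 374/23, -382/23, 78/23]
R3 ← R3 + (137/207)·R2: [0, 0, -380/207, 20/23]
R4 ← R4 + (187/207)·R2: [0, 0, -1942/207, 78/23]
R4 ← R4 − (971/190)·R3: [0, 0, 0, -20/19]
4 nonzero rows, so rank(PC) = 4.

4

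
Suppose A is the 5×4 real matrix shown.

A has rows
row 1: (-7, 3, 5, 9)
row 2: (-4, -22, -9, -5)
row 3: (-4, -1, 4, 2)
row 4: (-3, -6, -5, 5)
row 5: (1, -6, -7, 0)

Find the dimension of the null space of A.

Row reduce to echelon form.
R2 ← R2 − (4/7)·R1: [0, -166/7, -83/7, -71/7]
R3 ← R3 − (4/7)·R1: [0, -19/7, 8/7, -22/7]
R4 ← R4 − (3/7)·R1: [0, -51/7, -50/7, 8/7]
R5 ← R5 + (1/7)·R1: [0, -39/7, -44/7, 9/7]
R3 ← R3 − (19/166)·R2: [0, 0, 5/2, -329/166]
R4 ← R4 − (51/166)·R2: [0, 0, -7/2, 707/166]
R5 ← R5 − (39/166)·R2: [0, 0, -7/2, 609/166]
R4 ← R4 + (7/5)·R3: [0, 0, 0, 616/415]
R5 ← R5 + (7/5)·R3: [0, 0, 0, 371/415]
R5 ← R5 − (53/88)·R4: [0, 0, 0, 0]
4 nonzero rows, so rank(A) = 4.
A has 4 columns; by rank–nullity, nullity = 4 − 4 = 0.

0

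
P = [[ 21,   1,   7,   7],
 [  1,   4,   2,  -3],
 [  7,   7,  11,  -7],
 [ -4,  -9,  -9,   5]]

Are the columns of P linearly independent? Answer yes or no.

yes

Row reduce P to echelon form.
R2 ← R2 − (1/21)·R1: [0, 83/21, 5/3, -10/3]
R3 ← R3 − (1/3)·R1: [0, 20/3, 26/3, -28/3]
R4 ← R4 + (4/21)·R1: [0, -185/21, -23/3, 19/3]
R3 ← R3 − (140/83)·R2: [0, 0, 486/83, -308/83]
R4 ← R4 + (185/83)·R2: [0, 0, -328/83, -91/83]
R4 ← R4 + (164/243)·R3: [0, 0, 0, -875/243]
4 pivots among 4 columns.
Every column is a pivot column, so the columns are linearly independent.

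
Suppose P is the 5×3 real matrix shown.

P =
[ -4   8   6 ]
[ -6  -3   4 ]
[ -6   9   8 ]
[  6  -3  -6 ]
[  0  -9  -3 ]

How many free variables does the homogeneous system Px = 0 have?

Row reduce to echelon form.
R2 ← R2 − (3/2)·R1: [0, -15, -5]
R3 ← R3 − (3/2)·R1: [0, -3, -1]
R4 ← R4 + (3/2)·R1: [0, 9, 3]
R3 ← R3 − (1/5)·R2: [0, 0, 0]
R4 ← R4 + (3/5)·R2: [0, 0, 0]
R5 ← R5 − (3/5)·R2: [0, 0, 0]
2 nonzero rows, so rank(P) = 2.
P has 3 columns; by rank–nullity, nullity = 3 − 2 = 1.

1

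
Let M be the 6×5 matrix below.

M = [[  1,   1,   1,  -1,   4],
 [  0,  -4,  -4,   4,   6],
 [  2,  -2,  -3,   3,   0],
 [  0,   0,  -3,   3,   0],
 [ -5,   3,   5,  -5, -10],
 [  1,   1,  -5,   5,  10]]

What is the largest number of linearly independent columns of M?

4

Row reduce to echelon form.
R3 ← R3 − (2)·R1: [0, -4, -5, 5, -8]
R5 ← R5 + (5)·R1: [0, 8, 10, -10, 10]
R6 ← R6 − R1: [0, 0, -6, 6, 6]
R3 ← R3 − R2: [0, 0, -1, 1, -14]
R5 ← R5 + (2)·R2: [0, 0, 2, -2, 22]
R4 ← R4 − (3)·R3: [0, 0, 0, 0, 42]
R5 ← R5 + (2)·R3: [0, 0, 0, 0, -6]
R6 ← R6 − (6)·R3: [0, 0, 0, 0, 90]
R5 ← R5 + (1/7)·R4: [0, 0, 0, 0, 0]
R6 ← R6 − (15/7)·R4: [0, 0, 0, 0, 0]
Echelon form has 4 nonzero rows, so rank(M) = 4.
The rank gives the maximum number of linearly independent columns: 4.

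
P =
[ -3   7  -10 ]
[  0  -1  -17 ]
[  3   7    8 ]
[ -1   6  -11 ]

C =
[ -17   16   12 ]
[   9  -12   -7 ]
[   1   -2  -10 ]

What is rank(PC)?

First compute PC:
[[104, -112,  15],
 [-26,  46, 177],
 [ 20, -52, -93],
 [ 60, -66,  56]]
Now row reduce the product.
R2 ← R2 + (1/4)·R1: [0, 18, 723/4]
R3 ← R3 − (5/26)·R1: [0, -396/13, -2493/26]
R4 ← R4 − (15/26)·R1: [0, -18/13, 1231/26]
R3 ← R3 + (22/13)·R2: [0, 0, 210]
R4 ← R4 + (1/13)·R2: [0, 0, 245/4]
R4 ← R4 − (7/24)·R3: [0, 0, 0]
3 nonzero rows, so rank(PC) = 3.

3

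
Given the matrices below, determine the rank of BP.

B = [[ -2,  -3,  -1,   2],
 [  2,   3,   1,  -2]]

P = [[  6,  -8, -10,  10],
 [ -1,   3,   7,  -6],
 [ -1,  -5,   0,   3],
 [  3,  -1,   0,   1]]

First compute BP:
[[ -2,  10,  -1,  -3],
 [  2, -10,   1,   3]]
Now row reduce the product.
R2 ← R2 + R1: [0, 0, 0, 0]
1 nonzero row, so rank(BP) = 1.

1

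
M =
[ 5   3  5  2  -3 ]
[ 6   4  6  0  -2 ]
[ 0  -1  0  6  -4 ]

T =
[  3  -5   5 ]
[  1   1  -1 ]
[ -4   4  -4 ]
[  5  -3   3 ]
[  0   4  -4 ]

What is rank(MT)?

First compute MT:
[[  8, -20,  20],
 [ -2, -10,  10],
 [ 29, -35,  35]]
Now row reduce the product.
R2 ← R2 + (1/4)·R1: [0, -15, 15]
R3 ← R3 − (29/8)·R1: [0, 75/2, -75/2]
R3 ← R3 + (5/2)·R2: [0, 0, 0]
2 nonzero rows, so rank(MT) = 2.

2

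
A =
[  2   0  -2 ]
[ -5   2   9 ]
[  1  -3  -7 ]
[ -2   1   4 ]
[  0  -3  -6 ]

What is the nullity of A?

Row reduce to echelon form.
R2 ← R2 + (5/2)·R1: [0, 2, 4]
R3 ← R3 − (1/2)·R1: [0, -3, -6]
R4 ← R4 + R1: [0, 1, 2]
R3 ← R3 + (3/2)·R2: [0, 0, 0]
R4 ← R4 − (1/2)·R2: [0, 0, 0]
R5 ← R5 + (3/2)·R2: [0, 0, 0]
2 nonzero rows, so rank(A) = 2.
A has 3 columns; by rank–nullity, nullity = 3 − 2 = 1.

1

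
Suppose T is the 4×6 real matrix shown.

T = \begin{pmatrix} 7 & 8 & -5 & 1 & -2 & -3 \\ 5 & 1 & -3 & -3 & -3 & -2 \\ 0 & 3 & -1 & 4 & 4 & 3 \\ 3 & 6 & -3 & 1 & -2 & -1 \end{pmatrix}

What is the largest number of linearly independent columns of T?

Row reduce to echelon form.
R2 ← R2 − (5/7)·R1: [0, -33/7, 4/7, -26/7, -11/7, 1/7]
R4 ← R4 − (3/7)·R1: [0, 18/7, -6/7, 4/7, -8/7, 2/7]
R3 ← R3 + (7/11)·R2: [0, 0, -7/11, 18/11, 3, 34/11]
R4 ← R4 + (6/11)·R2: [0, 0, -6/11, -16/11, -2, 4/11]
R4 ← R4 − (6/7)·R3: [0, 0, 0, -20/7, -32/7, -16/7]
Echelon form has 4 nonzero rows, so rank(T) = 4.
The rank gives the maximum number of linearly independent columns: 4.

4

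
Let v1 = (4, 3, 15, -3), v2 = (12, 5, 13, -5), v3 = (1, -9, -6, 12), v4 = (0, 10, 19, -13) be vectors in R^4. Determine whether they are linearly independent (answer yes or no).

Form the matrix with these vectors as rows and row reduce.
R2 ← R2 − (3)·R1: [0, -4, -32, 4]
R3 ← R3 − (1/4)·R1: [0, -39/4, -39/4, 51/4]
R3 ← R3 − (39/16)·R2: [0, 0, 273/4, 3]
R4 ← R4 + (5/2)·R2: [0, 0, -61, -3]
R4 ← R4 + (244/273)·R3: [0, 0, 0, -29/91]
4 nonzero rows, so the 4 vectors span a space of dimension 4.
Since 4 = 4, the vectors are linearly independent.

yes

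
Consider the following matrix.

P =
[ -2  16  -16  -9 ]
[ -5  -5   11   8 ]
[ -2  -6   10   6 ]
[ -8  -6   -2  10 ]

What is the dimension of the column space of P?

Row reduce to echelon form.
R2 ← R2 − (5/2)·R1: [0, -45, 51, 61/2]
R3 ← R3 − R1: [0, -22, 26, 15]
R4 ← R4 − (4)·R1: [0, -70, 62, 46]
R3 ← R3 − (22/45)·R2: [0, 0, 16/15, 4/45]
R4 ← R4 − (14/9)·R2: [0, 0, -52/3, -13/9]
R4 ← R4 + (65/4)·R3: [0, 0, 0, 0]
Echelon form has 3 nonzero rows, so rank(P) = 3.
The column space has dimension equal to the rank: 3.

3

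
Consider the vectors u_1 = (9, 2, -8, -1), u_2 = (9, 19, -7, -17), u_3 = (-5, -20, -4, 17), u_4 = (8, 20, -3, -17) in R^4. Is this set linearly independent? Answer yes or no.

Form the matrix with these vectors as rows and row reduce.
R2 ← R2 − R1: [0, 17, 1, -16]
R3 ← R3 + (5/9)·R1: [0, -170/9, -76/9, 148/9]
R4 ← R4 − (8/9)·R1: [0, 164/9, 37/9, -145/9]
R3 ← R3 + (10/9)·R2: [0, 0, -22/3, -4/3]
R4 ← R4 − (164/153)·R2: [0, 0, 155/51, 53/51]
R4 ← R4 + (155/374)·R3: [0, 0, 0, 91/187]
4 nonzero rows, so the 4 vectors span a space of dimension 4.
Since 4 = 4, the vectors are linearly independent.

yes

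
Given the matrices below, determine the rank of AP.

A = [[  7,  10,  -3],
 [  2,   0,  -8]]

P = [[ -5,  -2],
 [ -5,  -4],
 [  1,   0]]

2

First compute AP:
[[-88, -54],
 [-18,  -4]]
Now row reduce the product.
R2 ← R2 − (9/44)·R1: [0, 155/22]
2 nonzero rows, so rank(AP) = 2.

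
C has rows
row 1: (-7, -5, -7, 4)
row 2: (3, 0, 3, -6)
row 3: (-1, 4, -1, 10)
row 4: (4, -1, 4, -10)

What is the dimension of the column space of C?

2

Row reduce to echelon form.
R2 ← R2 + (3/7)·R1: [0, -15/7, 0, -30/7]
R3 ← R3 − (1/7)·R1: [0, 33/7, 0, 66/7]
R4 ← R4 + (4/7)·R1: [0, -27/7, 0, -54/7]
R3 ← R3 + (11/5)·R2: [0, 0, 0, 0]
R4 ← R4 − (9/5)·R2: [0, 0, 0, 0]
Echelon form has 2 nonzero rows, so rank(C) = 2.
The column space has dimension equal to the rank: 2.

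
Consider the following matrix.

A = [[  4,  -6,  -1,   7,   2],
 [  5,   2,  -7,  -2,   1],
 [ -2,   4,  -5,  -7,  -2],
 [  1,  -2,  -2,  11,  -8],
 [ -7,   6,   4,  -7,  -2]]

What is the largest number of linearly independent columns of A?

Row reduce to echelon form.
R2 ← R2 − (5/4)·R1: [0, 19/2, -23/4, -43/4, -3/2]
R3 ← R3 + (1/2)·R1: [0, 1, -11/2, -7/2, -1]
R4 ← R4 − (1/4)·R1: [0, -1/2, -7/4, 37/4, -17/2]
R5 ← R5 + (7/4)·R1: [0, -9/2, 9/4, 21/4, 3/2]
R3 ← R3 − (2/19)·R2: [0, 0, -93/19, -45/19, -16/19]
R4 ← R4 + (1/19)·R2: [0, 0, -39/19, 165/19, -163/19]
R5 ← R5 + (9/19)·R2: [0, 0, -9/19, 3/19, 15/19]
R4 ← R4 − (13/31)·R3: [0, 0, 0, 300/31, -255/31]
R5 ← R5 − (3/31)·R3: [0, 0, 0, 12/31, 27/31]
R5 ← R5 − (1/25)·R4: [0, 0, 0, 0, 6/5]
Echelon form has 5 nonzero rows, so rank(A) = 5.
The rank gives the maximum number of linearly independent columns: 5.

5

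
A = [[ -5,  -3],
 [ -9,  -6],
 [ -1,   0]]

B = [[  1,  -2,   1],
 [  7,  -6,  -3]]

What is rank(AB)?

2

First compute AB:
[[-26,  28,   4],
 [-51,  54,   9],
 [ -1,   2,  -1]]
Now row reduce the product.
R2 ← R2 − (51/26)·R1: [0, -12/13, 15/13]
R3 ← R3 − (1/26)·R1: [0, 12/13, -15/13]
R3 ← R3 + R2: [0, 0, 0]
2 nonzero rows, so rank(AB) = 2.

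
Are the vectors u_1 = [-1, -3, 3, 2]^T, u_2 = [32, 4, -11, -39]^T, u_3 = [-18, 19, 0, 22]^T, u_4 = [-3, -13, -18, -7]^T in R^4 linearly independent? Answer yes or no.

Form the matrix with these vectors as rows and row reduce.
R2 ← R2 + (32)·R1: [0, -92, 85, 25]
R3 ← R3 − (18)·R1: [0, 73, -54, -14]
R4 ← R4 − (3)·R1: [0, -4, -27, -13]
R3 ← R3 + (73/92)·R2: [0, 0, 1237/92, 537/92]
R4 ← R4 − (1/23)·R2: [0, 0, -706/23, -324/23]
R4 ← R4 + (2824/1237)·R3: [0, 0, 0, -942/1237]
4 nonzero rows, so the 4 vectors span a space of dimension 4.
Since 4 = 4, the vectors are linearly independent.

yes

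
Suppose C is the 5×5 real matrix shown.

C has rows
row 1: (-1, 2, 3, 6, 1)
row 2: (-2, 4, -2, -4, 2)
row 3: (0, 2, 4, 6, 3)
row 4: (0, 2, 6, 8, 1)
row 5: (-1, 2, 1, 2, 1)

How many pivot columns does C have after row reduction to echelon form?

Row reduce to echelon form.
R2 ← R2 − (2)·R1: [0, 0, -8, -16, 0]
R5 ← R5 − R1: [0, 0, -2, -4, 0]
Swap R2 ↔ R3
R4 ← R4 − R2: [0, 0, 2, 2, -2]
R4 ← R4 + (1/4)·R3: [0, 0, 0, -2, -2]
R5 ← R5 − (1/4)·R3: [0, 0, 0, 0, 0]
Echelon form has 4 nonzero rows, so rank(C) = 4.
Each nonzero row contributes one pivot column: 4 pivot columns.

4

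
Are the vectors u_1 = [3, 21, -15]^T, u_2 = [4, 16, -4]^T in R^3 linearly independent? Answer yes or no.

yes

Form the matrix with these vectors as rows and row reduce.
R2 ← R2 − (4/3)·R1: [0, -12, 16]
2 nonzero rows, so the 2 vectors span a space of dimension 2.
Since 2 = 2, the vectors are linearly independent.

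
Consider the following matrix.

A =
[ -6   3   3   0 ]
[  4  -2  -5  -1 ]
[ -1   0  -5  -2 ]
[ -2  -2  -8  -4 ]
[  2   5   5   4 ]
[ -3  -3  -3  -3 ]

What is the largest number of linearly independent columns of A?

3

Row reduce to echelon form.
R2 ← R2 + (2/3)·R1: [0, 0, -3, -1]
R3 ← R3 − (1/6)·R1: [0, -1/2, -11/2, -2]
R4 ← R4 − (1/3)·R1: [0, -3, -9, -4]
R5 ← R5 + (1/3)·R1: [0, 6, 6, 4]
R6 ← R6 − (1/2)·R1: [0, -9/2, -9/2, -3]
Swap R2 ↔ R3
R4 ← R4 − (6)·R2: [0, 0, 24, 8]
R5 ← R5 + (12)·R2: [0, 0, -60, -20]
R6 ← R6 − (9)·R2: [0, 0, 45, 15]
R4 ← R4 + (8)·R3: [0, 0, 0, 0]
R5 ← R5 − (20)·R3: [0, 0, 0, 0]
R6 ← R6 + (15)·R3: [0, 0, 0, 0]
Echelon form has 3 nonzero rows, so rank(A) = 3.
The rank gives the maximum number of linearly independent columns: 3.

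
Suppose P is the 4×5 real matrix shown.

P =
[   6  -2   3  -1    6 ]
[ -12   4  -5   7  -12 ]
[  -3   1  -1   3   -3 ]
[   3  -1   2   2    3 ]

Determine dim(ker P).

Row reduce to echelon form.
R2 ← R2 + (2)·R1: [0, 0, 1, 5, 0]
R3 ← R3 + (1/2)·R1: [0, 0, 1/2, 5/2, 0]
R4 ← R4 − (1/2)·R1: [0, 0, 1/2, 5/2, 0]
R3 ← R3 − (1/2)·R2: [0, 0, 0, 0, 0]
R4 ← R4 − (1/2)·R2: [0, 0, 0, 0, 0]
2 nonzero rows, so rank(P) = 2.
P has 5 columns; by rank–nullity, nullity = 5 − 2 = 3.

3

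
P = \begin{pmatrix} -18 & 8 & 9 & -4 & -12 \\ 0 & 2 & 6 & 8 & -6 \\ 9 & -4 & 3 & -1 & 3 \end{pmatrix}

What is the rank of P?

3

Row reduce to echelon form.
R3 ← R3 + (1/2)·R1: [0, 0, 15/2, -3, -3]
Echelon form has 3 nonzero rows, so rank(P) = 3.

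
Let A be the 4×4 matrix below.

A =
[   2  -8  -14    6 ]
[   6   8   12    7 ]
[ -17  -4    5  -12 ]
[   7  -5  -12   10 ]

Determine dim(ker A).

0

Row reduce to echelon form.
R2 ← R2 − (3)·R1: [0, 32, 54, -11]
R3 ← R3 + (17/2)·R1: [0, -72, -114, 39]
R4 ← R4 − (7/2)·R1: [0, 23, 37, -11]
R3 ← R3 + (9/4)·R2: [0, 0, 15/2, 57/4]
R4 ← R4 − (23/32)·R2: [0, 0, -29/16, -99/32]
R4 ← R4 + (29/120)·R3: [0, 0, 0, 7/20]
4 nonzero rows, so rank(A) = 4.
A has 4 columns; by rank–nullity, nullity = 4 − 4 = 0.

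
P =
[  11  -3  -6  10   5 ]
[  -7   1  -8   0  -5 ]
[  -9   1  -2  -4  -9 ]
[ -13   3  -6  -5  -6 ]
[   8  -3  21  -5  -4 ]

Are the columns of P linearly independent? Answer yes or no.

no

Row reduce P to echelon form.
R2 ← R2 + (7/11)·R1: [0, -10/11, -130/11, 70/11, -20/11]
R3 ← R3 + (9/11)·R1: [0, -16/11, -76/11, 46/11, -54/11]
R4 ← R4 + (13/11)·R1: [0, -6/11, -144/11, 75/11, -1/11]
R5 ← R5 − (8/11)·R1: [0, -9/11, 279/11, -135/11, -84/11]
R3 ← R3 − (8/5)·R2: [0, 0, 12, -6, -2]
R4 ← R4 − (3/5)·R2: [0, 0, -6, 3, 1]
R5 ← R5 − (9/10)·R2: [0, 0, 36, -18, -6]
R4 ← R4 + (1/2)·R3: [0, 0, 0, 0, 0]
R5 ← R5 − (3)·R3: [0, 0, 0, 0, 0]
3 pivots among 5 columns.
Only 3 < 5 pivot columns, so the columns are linearly dependent.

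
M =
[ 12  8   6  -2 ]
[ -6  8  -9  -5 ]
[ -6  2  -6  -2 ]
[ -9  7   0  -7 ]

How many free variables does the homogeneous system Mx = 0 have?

1

Row reduce to echelon form.
R2 ← R2 + (1/2)·R1: [0, 12, -6, -6]
R3 ← R3 + (1/2)·R1: [0, 6, -3, -3]
R4 ← R4 + (3/4)·R1: [0, 13, 9/2, -17/2]
R3 ← R3 − (1/2)·R2: [0, 0, 0, 0]
R4 ← R4 − (13/12)·R2: [0, 0, 11, -2]
Swap R3 ↔ R4
3 nonzero rows, so rank(M) = 3.
M has 4 columns; by rank–nullity, nullity = 4 − 3 = 1.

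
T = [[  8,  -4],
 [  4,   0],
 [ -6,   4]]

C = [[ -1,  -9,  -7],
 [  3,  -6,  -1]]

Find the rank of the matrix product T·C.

2

First compute TC:
[[-20, -48, -52],
 [ -4, -36, -28],
 [ 18,  30,  38]]
Now row reduce the product.
R2 ← R2 − (1/5)·R1: [0, -132/5, -88/5]
R3 ← R3 + (9/10)·R1: [0, -66/5, -44/5]
R3 ← R3 − (1/2)·R2: [0, 0, 0]
2 nonzero rows, so rank(TC) = 2.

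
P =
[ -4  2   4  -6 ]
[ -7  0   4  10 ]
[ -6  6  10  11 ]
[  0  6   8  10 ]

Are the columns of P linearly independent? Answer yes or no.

yes

Row reduce P to echelon form.
R2 ← R2 − (7/4)·R1: [0, -7/2, -3, 41/2]
R3 ← R3 − (3/2)·R1: [0, 3, 4, 20]
R3 ← R3 + (6/7)·R2: [0, 0, 10/7, 263/7]
R4 ← R4 + (12/7)·R2: [0, 0, 20/7, 316/7]
R4 ← R4 − (2)·R3: [0, 0, 0, -30]
4 pivots among 4 columns.
Every column is a pivot column, so the columns are linearly independent.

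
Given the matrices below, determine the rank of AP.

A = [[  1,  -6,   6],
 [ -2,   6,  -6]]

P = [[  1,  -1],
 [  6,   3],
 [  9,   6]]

First compute AP:
[[ 19,  17],
 [-20, -16]]
Now row reduce the product.
R2 ← R2 + (20/19)·R1: [0, 36/19]
2 nonzero rows, so rank(AP) = 2.

2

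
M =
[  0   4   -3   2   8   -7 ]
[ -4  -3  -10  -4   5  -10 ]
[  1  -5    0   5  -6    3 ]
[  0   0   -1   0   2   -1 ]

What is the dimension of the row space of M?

4

Row reduce to echelon form.
Swap R1 ↔ R2
R3 ← R3 + (1/4)·R1: [0, -23/4, -5/2, 4, -19/4, 1/2]
R3 ← R3 + (23/16)·R2: [0, 0, -109/16, 55/8, 27/4, -153/16]
R4 ← R4 − (16/109)·R3: [0, 0, 0, -110/109, 110/109, 44/109]
Echelon form has 4 nonzero rows, so rank(M) = 4.
The row space has dimension equal to the rank: 4.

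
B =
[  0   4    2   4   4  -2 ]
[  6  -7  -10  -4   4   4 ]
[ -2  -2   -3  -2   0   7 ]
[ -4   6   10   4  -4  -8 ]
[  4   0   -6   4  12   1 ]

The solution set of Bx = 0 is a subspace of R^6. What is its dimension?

Row reduce to echelon form.
Swap R1 ↔ R2
R3 ← R3 + (1/3)·R1: [0, -13/3, -19/3, -10/3, 4/3, 25/3]
R4 ← R4 + (2/3)·R1: [0, 4/3, 10/3, 4/3, -4/3, -16/3]
R5 ← R5 − (2/3)·R1: [0, 14/3, 2/3, 20/3, 28/3, -5/3]
R3 ← R3 + (13/12)·R2: [0, 0, -25/6, 1, 17/3, 37/6]
R4 ← R4 − (1/3)·R2: [0, 0, 8/3, 0, -8/3, -14/3]
R5 ← R5 − (7/6)·R2: [0, 0, -5/3, 2, 14/3, 2/3]
R4 ← R4 + (16/25)·R3: [0, 0, 0, 16/25, 24/25, -18/25]
R5 ← R5 − (2/5)·R3: [0, 0, 0, 8/5, 12/5, -9/5]
R5 ← R5 − (5/2)·R4: [0, 0, 0, 0, 0, 0]
4 nonzero rows, so rank(B) = 4.
B has 6 columns; by rank–nullity, nullity = 6 − 4 = 2.

2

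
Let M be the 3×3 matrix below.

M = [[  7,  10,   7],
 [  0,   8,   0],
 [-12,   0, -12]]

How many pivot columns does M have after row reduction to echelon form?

Row reduce to echelon form.
R3 ← R3 + (12/7)·R1: [0, 120/7, 0]
R3 ← R3 − (15/7)·R2: [0, 0, 0]
Echelon form has 2 nonzero rows, so rank(M) = 2.
Each nonzero row contributes one pivot column: 2 pivot columns.

2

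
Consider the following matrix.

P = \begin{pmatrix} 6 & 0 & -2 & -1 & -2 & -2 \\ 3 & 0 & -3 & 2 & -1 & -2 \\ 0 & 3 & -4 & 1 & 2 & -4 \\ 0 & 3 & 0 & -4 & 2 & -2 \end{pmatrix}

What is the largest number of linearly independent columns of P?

3

Row reduce to echelon form.
R2 ← R2 − (1/2)·R1: [0, 0, -2, 5/2, 0, -1]
Swap R2 ↔ R3
R4 ← R4 − R2: [0, 0, 4, -5, 0, 2]
R4 ← R4 + (2)·R3: [0, 0, 0, 0, 0, 0]
Echelon form has 3 nonzero rows, so rank(P) = 3.
The rank gives the maximum number of linearly independent columns: 3.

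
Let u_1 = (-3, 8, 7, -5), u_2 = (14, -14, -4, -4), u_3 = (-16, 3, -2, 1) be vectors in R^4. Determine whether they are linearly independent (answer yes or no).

yes

Form the matrix with these vectors as rows and row reduce.
R2 ← R2 + (14/3)·R1: [0, 70/3, 86/3, -82/3]
R3 ← R3 − (16/3)·R1: [0, -119/3, -118/3, 83/3]
R3 ← R3 + (17/10)·R2: [0, 0, 47/5, -94/5]
3 nonzero rows, so the 3 vectors span a space of dimension 3.
Since 3 = 3, the vectors are linearly independent.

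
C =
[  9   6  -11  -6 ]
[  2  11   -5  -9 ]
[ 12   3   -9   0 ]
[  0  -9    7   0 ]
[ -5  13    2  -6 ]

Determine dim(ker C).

Row reduce to echelon form.
R2 ← R2 − (2/9)·R1: [0, 29/3, -23/9, -23/3]
R3 ← R3 − (4/3)·R1: [0, -5, 17/3, 8]
R5 ← R5 + (5/9)·R1: [0, 49/3, -37/9, -28/3]
R3 ← R3 + (15/29)·R2: [0, 0, 126/29, 117/29]
R4 ← R4 + (27/29)·R2: [0, 0, 134/29, -207/29]
R5 ← R5 − (49/29)·R2: [0, 0, 6/29, 105/29]
R4 ← R4 − (67/63)·R3: [0, 0, 0, -80/7]
R5 ← R5 − (1/21)·R3: [0, 0, 0, 24/7]
R5 ← R5 + (3/10)·R4: [0, 0, 0, 0]
4 nonzero rows, so rank(C) = 4.
C has 4 columns; by rank–nullity, nullity = 4 − 4 = 0.

0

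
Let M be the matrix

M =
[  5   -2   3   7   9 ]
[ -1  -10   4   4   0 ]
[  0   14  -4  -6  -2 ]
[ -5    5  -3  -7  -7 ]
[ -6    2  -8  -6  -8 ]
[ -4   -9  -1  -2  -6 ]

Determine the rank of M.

Row reduce to echelon form.
R2 ← R2 + (1/5)·R1: [0, -52/5, 23/5, 27/5, 9/5]
R4 ← R4 + R1: [0, 3, 0, 0, 2]
R5 ← R5 + (6/5)·R1: [0, -2/5, -22/5, 12/5, 14/5]
R6 ← R6 + (4/5)·R1: [0, -53/5, 7/5, 18/5, 6/5]
R3 ← R3 + (35/26)·R2: [0, 0, 57/26, 33/26, 11/26]
R4 ← R4 + (15/52)·R2: [0, 0, 69/52, 81/52, 131/52]
R5 ← R5 − (1/26)·R2: [0, 0, -119/26, 57/26, 71/26]
R6 ← R6 − (53/52)·R2: [0, 0, -171/52, -99/52, -33/52]
R4 ← R4 − (23/38)·R3: [0, 0, 0, 15/19, 43/19]
R5 ← R5 + (119/57)·R3: [0, 0, 0, 92/19, 206/57]
R6 ← R6 + (3/2)·R3: [0, 0, 0, 0, 0]
R5 ← R5 − (92/15)·R4: [0, 0, 0, 0, -154/15]
Echelon form has 5 nonzero rows, so rank(M) = 5.

5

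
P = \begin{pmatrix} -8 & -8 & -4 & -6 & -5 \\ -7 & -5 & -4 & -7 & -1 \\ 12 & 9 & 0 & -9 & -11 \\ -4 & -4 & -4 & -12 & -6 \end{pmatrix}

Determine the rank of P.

4

Row reduce to echelon form.
R2 ← R2 − (7/8)·R1: [0, 2, -1/2, -7/4, 27/8]
R3 ← R3 + (3/2)·R1: [0, -3, -6, -18, -37/2]
R4 ← R4 − (1/2)·R1: [0, 0, -2, -9, -7/2]
R3 ← R3 + (3/2)·R2: [0, 0, -27/4, -165/8, -215/16]
R4 ← R4 − (8/27)·R3: [0, 0, 0, -26/9, 13/27]
Echelon form has 4 nonzero rows, so rank(P) = 4.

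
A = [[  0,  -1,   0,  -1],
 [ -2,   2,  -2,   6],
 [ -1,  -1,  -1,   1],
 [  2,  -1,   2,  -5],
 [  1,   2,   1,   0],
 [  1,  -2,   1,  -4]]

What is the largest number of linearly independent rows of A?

2

Row reduce to echelon form.
Swap R1 ↔ R2
R3 ← R3 − (1/2)·R1: [0, -2, 0, -2]
R4 ← R4 + R1: [0, 1, 0, 1]
R5 ← R5 + (1/2)·R1: [0, 3, 0, 3]
R6 ← R6 + (1/2)·R1: [0, -1, 0, -1]
R3 ← R3 − (2)·R2: [0, 0, 0, 0]
R4 ← R4 + R2: [0, 0, 0, 0]
R5 ← R5 + (3)·R2: [0, 0, 0, 0]
R6 ← R6 − R2: [0, 0, 0, 0]
Echelon form has 2 nonzero rows, so rank(A) = 2.
The rank gives the maximum number of linearly independent rows: 2.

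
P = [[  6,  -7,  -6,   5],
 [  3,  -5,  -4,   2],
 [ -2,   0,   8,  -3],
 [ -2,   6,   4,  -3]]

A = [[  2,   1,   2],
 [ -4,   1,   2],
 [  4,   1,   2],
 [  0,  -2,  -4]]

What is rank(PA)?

First compute PA:
[[ 16, -17, -34],
 [ 10, -10, -20],
 [ 28,  12,  24],
 [-12,  14,  28]]
Now row reduce the product.
R2 ← R2 − (5/8)·R1: [0, 5/8, 5/4]
R3 ← R3 − (7/4)·R1: [0, 167/4, 167/2]
R4 ← R4 + (3/4)·R1: [0, 5/4, 5/2]
R3 ← R3 − (334/5)·R2: [0, 0, 0]
R4 ← R4 − (2)·R2: [0, 0, 0]
2 nonzero rows, so rank(PA) = 2.

2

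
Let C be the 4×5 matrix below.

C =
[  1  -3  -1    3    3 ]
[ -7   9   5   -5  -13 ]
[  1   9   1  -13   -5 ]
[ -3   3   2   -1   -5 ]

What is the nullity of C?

3

Row reduce to echelon form.
R2 ← R2 + (7)·R1: [0, -12, -2, 16, 8]
R3 ← R3 − R1: [0, 12, 2, -16, -8]
R4 ← R4 + (3)·R1: [0, -6, -1, 8, 4]
R3 ← R3 + R2: [0, 0, 0, 0, 0]
R4 ← R4 − (1/2)·R2: [0, 0, 0, 0, 0]
2 nonzero rows, so rank(C) = 2.
C has 5 columns; by rank–nullity, nullity = 5 − 2 = 3.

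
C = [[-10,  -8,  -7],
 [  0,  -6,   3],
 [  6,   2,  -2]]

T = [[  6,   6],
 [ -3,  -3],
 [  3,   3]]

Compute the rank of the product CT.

First compute CT:
[[-57, -57],
 [ 27,  27],
 [ 24,  24]]
Now row reduce the product.
R2 ← R2 + (9/19)·R1: [0, 0]
R3 ← R3 + (8/19)·R1: [0, 0]
1 nonzero row, so rank(CT) = 1.

1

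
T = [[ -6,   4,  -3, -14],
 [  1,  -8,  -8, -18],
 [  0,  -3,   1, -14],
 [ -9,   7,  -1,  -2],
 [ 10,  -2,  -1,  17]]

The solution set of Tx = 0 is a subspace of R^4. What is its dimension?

Row reduce to echelon form.
R2 ← R2 + (1/6)·R1: [0, -22/3, -17/2, -61/3]
R4 ← R4 − (3/2)·R1: [0, 1, 7/2, 19]
R5 ← R5 + (5/3)·R1: [0, 14/3, -6, -19/3]
R3 ← R3 − (9/22)·R2: [0, 0, 197/44, -125/22]
R4 ← R4 + (3/22)·R2: [0, 0, 103/44, 357/22]
R5 ← R5 + (7/11)·R2: [0, 0, -251/22, -212/11]
R4 ← R4 − (103/197)·R3: [0, 0, 0, 3782/197]
R5 ← R5 + (502/197)·R3: [0, 0, 0, -6649/197]
R5 ← R5 + (109/62)·R4: [0, 0, 0, 0]
4 nonzero rows, so rank(T) = 4.
T has 4 columns; by rank–nullity, nullity = 4 − 4 = 0.

0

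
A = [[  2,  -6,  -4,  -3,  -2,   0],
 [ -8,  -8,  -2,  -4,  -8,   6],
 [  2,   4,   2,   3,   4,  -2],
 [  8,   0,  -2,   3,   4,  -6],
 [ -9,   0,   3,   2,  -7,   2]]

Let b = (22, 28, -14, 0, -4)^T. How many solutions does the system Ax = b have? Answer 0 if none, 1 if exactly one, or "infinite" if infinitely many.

infinite

Row reduce the augmented matrix [A | b].
R2 ← R2 + (4)·R1: [0, -32, -18, -16, -16, 6, 116]
R3 ← R3 − R1: [0, 10, 6, 6, 6, -2, -36]
R4 ← R4 − (4)·R1: [0, 24, 14, 15, 12, -6, -88]
R5 ← R5 + (9/2)·R1: [0, -27, -15, -23/2, -16, 2, 95]
R3 ← R3 + (5/16)·R2: [0, 0, 3/8, 1, 1, -1/8, 1/4]
R4 ← R4 + (3/4)·R2: [0, 0, 1/2, 3, 0, -3/2, -1]
R5 ← R5 − (27/32)·R2: [0, 0, 3/16, 2, -5/2, -49/16, -23/8]
R4 ← R4 − (4/3)·R3: [0, 0, 0, 5/3, -4/3, -4/3, -4/3]
R5 ← R5 − (1/2)·R3: [0, 0, 0, 3/2, -3, -3, -3]
R5 ← R5 − (9/10)·R4: [0, 0, 0, 0, -9/5, -9/5, -9/5]
The echelon form has 5 nonzero rows, and every pivot lies in the first 6 columns, so rank(A) = rank([A|b]) = 5.
The system is consistent.
rank = 5 < 6 unknowns, so there are infinitely many solutions.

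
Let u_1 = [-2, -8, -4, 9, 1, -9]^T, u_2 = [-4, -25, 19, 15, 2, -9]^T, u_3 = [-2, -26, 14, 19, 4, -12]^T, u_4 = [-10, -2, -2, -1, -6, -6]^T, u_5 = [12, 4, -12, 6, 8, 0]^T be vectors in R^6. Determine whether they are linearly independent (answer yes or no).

no

Form the matrix with these vectors as rows and row reduce.
R2 ← R2 − (2)·R1: [0, -9, 27, -3, 0, 9]
R3 ← R3 − R1: [0, -18, 18, 10, 3, -3]
R4 ← R4 − (5)·R1: [0, 38, 18, -46, -11, 39]
R5 ← R5 + (6)·R1: [0, -44, -36, 60, 14, -54]
R3 ← R3 − (2)·R2: [0, 0, -36, 16, 3, -21]
R4 ← R4 + (38/9)·R2: [0, 0, 132, -176/3, -11, 77]
R5 ← R5 − (44/9)·R2: [0, 0, -168, 224/3, 14, -98]
R4 ← R4 + (11/3)·R3: [0, 0, 0, 0, 0, 0]
R5 ← R5 − (14/3)·R3: [0, 0, 0, 0, 0, 0]
3 nonzero rows, so the 5 vectors span a space of dimension 3.
Since 3 < 5, the vectors are linearly dependent.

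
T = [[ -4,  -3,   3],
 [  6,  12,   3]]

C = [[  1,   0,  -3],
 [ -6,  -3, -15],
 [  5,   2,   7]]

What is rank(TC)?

2

First compute TC:
[[ 29,  15,  78],
 [-51, -30, -177]]
Now row reduce the product.
R2 ← R2 + (51/29)·R1: [0, -105/29, -1155/29]
2 nonzero rows, so rank(TC) = 2.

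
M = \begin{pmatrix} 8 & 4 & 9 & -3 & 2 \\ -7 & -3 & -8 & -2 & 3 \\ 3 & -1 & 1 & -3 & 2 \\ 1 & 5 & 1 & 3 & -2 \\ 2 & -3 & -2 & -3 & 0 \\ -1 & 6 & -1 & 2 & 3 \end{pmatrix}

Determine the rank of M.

Row reduce to echelon form.
R2 ← R2 + (7/8)·R1: [0, 1/2, -1/8, -37/8, 19/4]
R3 ← R3 − (3/8)·R1: [0, -5/2, -19/8, -15/8, 5/4]
R4 ← R4 − (1/8)·R1: [0, 9/2, -1/8, 27/8, -9/4]
R5 ← R5 − (1/4)·R1: [0, -4, -17/4, -9/4, -1/2]
R6 ← R6 + (1/8)·R1: [0, 13/2, 1/8, 13/8, 13/4]
R3 ← R3 + (5)·R2: [0, 0, -3, -25, 25]
R4 ← R4 − (9)·R2: [0, 0, 1, 45, -45]
R5 ← R5 + (8)·R2: [0, 0, -21/4, -157/4, 75/2]
R6 ← R6 − (13)·R2: [0, 0, 7/4, 247/4, -117/2]
R4 ← R4 + (1/3)·R3: [0, 0, 0, 110/3, -110/3]
R5 ← R5 − (7/4)·R3: [0, 0, 0, 9/2, -25/4]
R6 ← R6 + (7/12)·R3: [0, 0, 0, 283/6, -527/12]
R5 ← R5 − (27/220)·R4: [0, 0, 0, 0, -7/4]
R6 ← R6 − (283/220)·R4: [0, 0, 0, 0, 13/4]
R6 ← R6 + (13/7)·R5: [0, 0, 0, 0, 0]
Echelon form has 5 nonzero rows, so rank(M) = 5.

5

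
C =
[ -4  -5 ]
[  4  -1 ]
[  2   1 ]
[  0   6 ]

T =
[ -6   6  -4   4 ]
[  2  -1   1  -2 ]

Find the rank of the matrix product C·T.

First compute CT:
[[ 14, -19,  11,  -6],
 [-26,  25, -17,  18],
 [-10,  11,  -7,   6],
 [ 12,  -6,   6, -12]]
Now row reduce the product.
R2 ← R2 + (13/7)·R1: [0, -72/7, 24/7, 48/7]
R3 ← R3 + (5/7)·R1: [0, -18/7, 6/7, 12/7]
R4 ← R4 − (6/7)·R1: [0, 72/7, -24/7, -48/7]
R3 ← R3 − (1/4)·R2: [0, 0, 0, 0]
R4 ← R4 + R2: [0, 0, 0, 0]
2 nonzero rows, so rank(CT) = 2.

2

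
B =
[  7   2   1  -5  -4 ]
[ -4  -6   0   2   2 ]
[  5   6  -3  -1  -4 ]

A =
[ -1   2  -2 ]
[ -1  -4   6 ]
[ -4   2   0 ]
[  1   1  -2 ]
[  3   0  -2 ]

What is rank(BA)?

First compute BA:
[[-30,   3,  16],
 [ 18,  18, -36],
 [-12, -21,  36]]
Now row reduce the product.
R2 ← R2 + (3/5)·R1: [0, 99/5, -132/5]
R3 ← R3 − (2/5)·R1: [0, -111/5, 148/5]
R3 ← R3 + (37/33)·R2: [0, 0, 0]
2 nonzero rows, so rank(BA) = 2.

2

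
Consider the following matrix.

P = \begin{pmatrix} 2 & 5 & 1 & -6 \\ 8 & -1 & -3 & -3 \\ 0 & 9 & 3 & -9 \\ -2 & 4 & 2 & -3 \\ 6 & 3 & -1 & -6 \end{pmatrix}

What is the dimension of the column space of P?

2

Row reduce to echelon form.
R2 ← R2 − (4)·R1: [0, -21, -7, 21]
R4 ← R4 + R1: [0, 9, 3, -9]
R5 ← R5 − (3)·R1: [0, -12, -4, 12]
R3 ← R3 + (3/7)·R2: [0, 0, 0, 0]
R4 ← R4 + (3/7)·R2: [0, 0, 0, 0]
R5 ← R5 − (4/7)·R2: [0, 0, 0, 0]
Echelon form has 2 nonzero rows, so rank(P) = 2.
The column space has dimension equal to the rank: 2.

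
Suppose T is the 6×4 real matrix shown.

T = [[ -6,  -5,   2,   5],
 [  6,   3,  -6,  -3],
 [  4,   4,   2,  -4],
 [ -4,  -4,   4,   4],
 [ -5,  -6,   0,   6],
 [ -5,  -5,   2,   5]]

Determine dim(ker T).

Row reduce to echelon form.
R2 ← R2 + R1: [0, -2, -4, 2]
R3 ← R3 + (2/3)·R1: [0, 2/3, 10/3, -2/3]
R4 ← R4 − (2/3)·R1: [0, -2/3, 8/3, 2/3]
R5 ← R5 − (5/6)·R1: [0, -11/6, -5/3, 11/6]
R6 ← R6 − (5/6)·R1: [0, -5/6, 1/3, 5/6]
R3 ← R3 + (1/3)·R2: [0, 0, 2, 0]
R4 ← R4 − (1/3)·R2: [0, 0, 4, 0]
R5 ← R5 − (11/12)·R2: [0, 0, 2, 0]
R6 ← R6 − (5/12)·R2: [0, 0, 2, 0]
R4 ← R4 − (2)·R3: [0, 0, 0, 0]
R5 ← R5 − R3: [0, 0, 0, 0]
R6 ← R6 − R3: [0, 0, 0, 0]
3 nonzero rows, so rank(T) = 3.
T has 4 columns; by rank–nullity, nullity = 4 − 3 = 1.

1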